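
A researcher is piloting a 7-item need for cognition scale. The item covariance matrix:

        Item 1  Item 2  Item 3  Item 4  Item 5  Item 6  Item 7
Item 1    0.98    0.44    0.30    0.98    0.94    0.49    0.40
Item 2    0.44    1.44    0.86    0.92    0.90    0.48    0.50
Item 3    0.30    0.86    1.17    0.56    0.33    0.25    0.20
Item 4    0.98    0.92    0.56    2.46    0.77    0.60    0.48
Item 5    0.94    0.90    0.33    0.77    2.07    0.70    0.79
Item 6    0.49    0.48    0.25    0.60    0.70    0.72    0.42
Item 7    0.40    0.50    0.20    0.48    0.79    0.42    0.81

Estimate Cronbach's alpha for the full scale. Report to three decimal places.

α = 0.838

sum of item variances = 0.98 + 1.44 + 1.17 + 2.46 + 2.07 + 0.72 + 0.81 = 9.65
Sum of off-diagonal covariances = 12.31
σ²_total = 9.65 + 2 × 12.31 = 34.27
α = (k/(k−1))·(1 − sum of item variances/σ²_total) = (7/6)·(1 − 9.65/34.27) = 0.838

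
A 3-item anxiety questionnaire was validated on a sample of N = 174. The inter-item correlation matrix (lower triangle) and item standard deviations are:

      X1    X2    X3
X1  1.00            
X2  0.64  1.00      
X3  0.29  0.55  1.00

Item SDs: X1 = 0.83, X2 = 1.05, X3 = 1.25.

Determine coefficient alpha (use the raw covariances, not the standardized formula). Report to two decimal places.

coefficient alpha = 0.73

Σσ²ᵢ = 0.83² + 1.05² + 1.25² = 3.3539
Covariances σ_ij = r_ij · s_i · s_j:
  σ(X1,X2) = 0.64 × 0.83 × 1.05 = 0.5578
  σ(X1,X3) = 0.29 × 0.83 × 1.25 = 0.3009
  σ(X2,X3) = 0.55 × 1.05 × 1.25 = 0.7219
σ²_T = Σσ²ᵢ + 2·Σσ_ij = 3.3539 + 2 × 1.5806 = 6.5151
α = (3/2)·(1 − 3.3539/6.5151) = 0.73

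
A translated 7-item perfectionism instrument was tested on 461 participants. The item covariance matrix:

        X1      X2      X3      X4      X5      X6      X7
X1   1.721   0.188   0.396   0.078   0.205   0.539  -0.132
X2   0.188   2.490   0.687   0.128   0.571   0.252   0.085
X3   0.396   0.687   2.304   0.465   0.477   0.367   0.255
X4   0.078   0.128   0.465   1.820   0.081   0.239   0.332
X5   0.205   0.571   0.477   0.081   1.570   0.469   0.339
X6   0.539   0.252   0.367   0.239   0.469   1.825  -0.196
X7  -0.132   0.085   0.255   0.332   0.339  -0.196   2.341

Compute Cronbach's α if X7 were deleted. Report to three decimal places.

Remaining items: X1, X2, X3, X4, X5, X6 (k = 6).
Σσᵢ² = 1.721 + 2.490 + 2.304 + 1.820 + 1.570 + 1.825 = 11.730
σ²_total = 11.730 + 2 × 5.142 = 22.014
α (item deleted) = (6/5)·(1 − 11.730/22.014) = 0.561

α = 0.561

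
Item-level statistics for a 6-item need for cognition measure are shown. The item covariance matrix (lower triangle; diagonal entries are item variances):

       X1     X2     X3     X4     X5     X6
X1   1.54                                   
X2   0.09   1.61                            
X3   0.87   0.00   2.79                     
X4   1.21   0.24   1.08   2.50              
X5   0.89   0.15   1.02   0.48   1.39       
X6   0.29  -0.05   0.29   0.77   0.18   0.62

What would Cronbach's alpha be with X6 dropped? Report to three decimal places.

Remaining items: X1, X2, X3, X4, X5 (k = 5).
ΣVar(i) = 1.54 + 1.61 + 2.79 + 2.50 + 1.39 = 9.83
σ²_T = 9.83 + 2 × 6.03 = 21.89
α (item deleted) = (5/4)·(1 − 9.83/21.89) = 0.689

Cronbach's alpha = 0.689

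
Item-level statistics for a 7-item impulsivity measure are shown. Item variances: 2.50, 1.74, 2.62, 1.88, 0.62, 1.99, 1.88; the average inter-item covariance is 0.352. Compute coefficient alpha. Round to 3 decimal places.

sum of item variances = 2.50 + 1.74 + 2.62 + 1.88 + 0.62 + 1.99 + 1.88 = 13.23
Sum of the 21 distinct covariances = 21 × 0.352 = 7.392
Var(T) = sum of item variances + 2·Σcov = 13.23 + 2 × 7.392 = 28.014
α = (7/6)·(1 − 13.23/28.014) = 0.616

coefficient alpha = 0.616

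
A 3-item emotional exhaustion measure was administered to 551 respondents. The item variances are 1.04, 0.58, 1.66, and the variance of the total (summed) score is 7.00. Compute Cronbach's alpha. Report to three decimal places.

α = 0.797

ΣVar(i) = 1.04 + 0.58 + 1.66 = 3.28
α = (k/(k−1))·(1 − ΣVar(i)/Var(T)) = (3/2)·(1 − 3.28/7.00) = 0.797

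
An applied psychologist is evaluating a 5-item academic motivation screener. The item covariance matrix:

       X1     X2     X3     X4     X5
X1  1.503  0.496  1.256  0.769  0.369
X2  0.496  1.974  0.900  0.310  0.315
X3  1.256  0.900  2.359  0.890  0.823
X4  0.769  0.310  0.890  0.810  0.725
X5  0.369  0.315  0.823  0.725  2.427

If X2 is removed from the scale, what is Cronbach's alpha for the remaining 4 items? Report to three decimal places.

Remaining items: X1, X3, X4, X5 (k = 4).
sum of item variances = 1.503 + 2.359 + 0.810 + 2.427 = 7.099
total variance = 7.099 + 2 × 4.832 = 16.763
α (item deleted) = (4/3)·(1 − 7.099/16.763) = 0.769

α = 0.769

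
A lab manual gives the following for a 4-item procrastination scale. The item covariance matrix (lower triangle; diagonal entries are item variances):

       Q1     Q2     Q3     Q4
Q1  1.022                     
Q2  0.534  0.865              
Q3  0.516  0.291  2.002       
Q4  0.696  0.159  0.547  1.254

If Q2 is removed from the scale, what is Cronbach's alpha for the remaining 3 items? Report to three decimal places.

Cronbach's alpha = 0.677

Remaining items: Q1, Q3, Q4 (k = 3).
sum of item variances = 1.022 + 2.002 + 1.254 = 4.278
σ²_T = 4.278 + 2 × 1.759 = 7.796
α (item deleted) = (3/2)·(1 − 4.278/7.796) = 0.677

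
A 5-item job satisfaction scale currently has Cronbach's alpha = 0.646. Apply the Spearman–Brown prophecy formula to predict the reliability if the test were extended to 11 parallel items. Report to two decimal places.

predicted reliability = 0.80

Length factor m = 11/5 = 2.2000
α' = m·α / (1 + (m−1)·α)
   = 11/5 × 0.646 / (1 + (11/5 − 1) × 0.646)
   = 1.4212 / 1.7752 = 0.80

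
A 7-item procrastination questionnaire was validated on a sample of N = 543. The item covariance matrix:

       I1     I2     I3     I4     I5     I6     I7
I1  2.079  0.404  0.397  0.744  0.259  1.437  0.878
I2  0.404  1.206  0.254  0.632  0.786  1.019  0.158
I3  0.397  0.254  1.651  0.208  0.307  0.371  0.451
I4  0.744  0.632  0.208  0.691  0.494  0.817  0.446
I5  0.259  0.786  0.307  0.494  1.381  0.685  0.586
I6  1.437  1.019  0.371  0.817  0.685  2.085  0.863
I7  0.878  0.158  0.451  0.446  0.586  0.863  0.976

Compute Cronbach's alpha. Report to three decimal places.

Σσ²ᵢ = 2.079 + 1.206 + 1.651 + 0.691 + 1.381 + 2.085 + 0.976 = 10.069
Sum of off-diagonal covariances = 12.196
σ²_total = 10.069 + 2 × 12.196 = 34.461
α = (k/(k−1))·(1 − Σσ²ᵢ/σ²_total) = (7/6)·(1 − 10.069/34.461) = 0.826

α = 0.826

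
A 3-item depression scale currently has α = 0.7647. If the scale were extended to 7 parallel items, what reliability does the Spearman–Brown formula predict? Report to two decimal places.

predicted reliability = 0.88

Length factor m = 7/3 = 2.3333
α' = m·α / (1 + (m−1)·α)
   = 7/3 × 0.7647 / (1 + (7/3 − 1) × 0.7647)
   = 1.7843 / 2.0196 = 0.88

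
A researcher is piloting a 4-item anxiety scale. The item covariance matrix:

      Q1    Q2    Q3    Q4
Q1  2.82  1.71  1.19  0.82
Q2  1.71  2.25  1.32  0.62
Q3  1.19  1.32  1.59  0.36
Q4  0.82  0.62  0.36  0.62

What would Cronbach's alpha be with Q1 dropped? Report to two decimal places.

Remaining items: Q2, Q3, Q4 (k = 3).
Σσᵢ² = 2.25 + 1.59 + 0.62 = 4.46
σ²_total = 4.46 + 2 × 2.30 = 9.06
α (item deleted) = (3/2)·(1 − 4.46/9.06) = 0.76

Cronbach's alpha = 0.76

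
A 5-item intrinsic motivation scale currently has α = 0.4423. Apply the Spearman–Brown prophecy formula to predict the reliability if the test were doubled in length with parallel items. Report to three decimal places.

predicted reliability = 0.613

Length factor m = 2
α' = m·α / (1 + (m−1)·α)
   = 2 × 0.4423 / (1 + (2 − 1) × 0.4423)
   = 0.8846 / 1.4423 = 0.613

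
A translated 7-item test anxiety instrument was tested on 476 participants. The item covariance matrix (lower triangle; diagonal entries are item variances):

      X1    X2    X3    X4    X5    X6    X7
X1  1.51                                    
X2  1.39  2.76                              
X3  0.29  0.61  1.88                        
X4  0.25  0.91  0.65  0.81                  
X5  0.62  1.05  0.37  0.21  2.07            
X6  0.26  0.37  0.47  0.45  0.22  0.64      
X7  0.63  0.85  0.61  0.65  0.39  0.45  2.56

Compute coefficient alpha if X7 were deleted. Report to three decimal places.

α = 0.752

Remaining items: X1, X2, X3, X4, X5, X6 (k = 6).
Σσ²ᵢ = 1.51 + 2.76 + 1.88 + 0.81 + 2.07 + 0.64 = 9.67
total variance = 9.67 + 2 × 8.12 = 25.91
α (item deleted) = (6/5)·(1 − 9.67/25.91) = 0.752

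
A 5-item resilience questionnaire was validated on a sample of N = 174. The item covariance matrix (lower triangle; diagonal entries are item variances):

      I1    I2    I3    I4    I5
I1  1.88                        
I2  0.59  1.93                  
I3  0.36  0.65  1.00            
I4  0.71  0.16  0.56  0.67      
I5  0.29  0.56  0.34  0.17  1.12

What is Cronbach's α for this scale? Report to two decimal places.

Cronbach's α = 0.71

Σσ²ᵢ = 1.88 + 1.93 + 1.00 + 0.67 + 1.12 = 6.60
Σ_{i<j} σ_ij = 4.39
σ²_T = 6.60 + 2 × 4.39 = 15.38
α = (k/(k−1))·(1 − Σσ²ᵢ/σ²_T) = (5/4)·(1 − 6.60/15.38) = 0.71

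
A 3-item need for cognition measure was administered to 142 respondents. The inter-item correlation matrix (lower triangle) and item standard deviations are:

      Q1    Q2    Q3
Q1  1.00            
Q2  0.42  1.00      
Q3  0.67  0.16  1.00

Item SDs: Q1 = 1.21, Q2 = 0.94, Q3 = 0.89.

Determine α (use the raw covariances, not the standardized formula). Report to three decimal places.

α = 0.689

Σσ²ᵢ = 1.21² + 0.94² + 0.89² = 3.1398
Covariances σ_ij = r_ij · s_i · s_j:
  σ(Q1,Q2) = 0.42 × 1.21 × 0.94 = 0.4777
  σ(Q1,Q3) = 0.67 × 1.21 × 0.89 = 0.7215
  σ(Q2,Q3) = 0.16 × 0.94 × 0.89 = 0.1339
σ²_T = Σσ²ᵢ + 2·Σσ_ij = 3.1398 + 2 × 1.3331 = 5.8060
α = (3/2)·(1 − 3.1398/5.8060) = 0.689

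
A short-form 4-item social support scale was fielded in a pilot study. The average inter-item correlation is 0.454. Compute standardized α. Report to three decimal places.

Standardized α = k·r̄ / (1 + (k−1)·r̄) = 4 × 0.454 / (1 + 3 × 0.454)
  = 1.8160 / 2.3620 = 0.769

standardized α = 0.769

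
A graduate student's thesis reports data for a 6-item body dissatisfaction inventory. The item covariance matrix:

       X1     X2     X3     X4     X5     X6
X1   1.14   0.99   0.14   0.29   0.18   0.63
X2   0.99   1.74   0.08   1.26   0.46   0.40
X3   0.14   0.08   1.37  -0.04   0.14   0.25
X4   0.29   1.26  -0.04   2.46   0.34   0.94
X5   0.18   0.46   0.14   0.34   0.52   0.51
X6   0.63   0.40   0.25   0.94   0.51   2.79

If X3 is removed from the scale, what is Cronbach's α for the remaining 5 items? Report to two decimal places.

Remaining items: X1, X2, X4, X5, X6 (k = 5).
sum of item variances = 1.14 + 1.74 + 2.46 + 0.52 + 2.79 = 8.65
σ²_total = 8.65 + 2 × 6.00 = 20.65
α (item deleted) = (5/4)·(1 − 8.65/20.65) = 0.73

Cronbach's α = 0.73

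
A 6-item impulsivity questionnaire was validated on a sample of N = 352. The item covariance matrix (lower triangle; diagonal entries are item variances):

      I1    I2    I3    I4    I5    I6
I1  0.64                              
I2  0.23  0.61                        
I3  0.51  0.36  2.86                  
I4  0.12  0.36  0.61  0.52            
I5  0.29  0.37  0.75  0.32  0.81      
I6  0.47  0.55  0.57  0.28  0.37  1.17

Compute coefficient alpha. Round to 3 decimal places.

coefficient alpha = 0.781

Σσ²ᵢ = 0.64 + 0.61 + 2.86 + 0.52 + 0.81 + 1.17 = 6.61
Sum of the distinct covariances = 6.16
σ²_T = 6.61 + 2 × 6.16 = 18.93
α = (k/(k−1))·(1 − Σσ²ᵢ/σ²_T) = (6/5)·(1 − 6.61/18.93) = 0.781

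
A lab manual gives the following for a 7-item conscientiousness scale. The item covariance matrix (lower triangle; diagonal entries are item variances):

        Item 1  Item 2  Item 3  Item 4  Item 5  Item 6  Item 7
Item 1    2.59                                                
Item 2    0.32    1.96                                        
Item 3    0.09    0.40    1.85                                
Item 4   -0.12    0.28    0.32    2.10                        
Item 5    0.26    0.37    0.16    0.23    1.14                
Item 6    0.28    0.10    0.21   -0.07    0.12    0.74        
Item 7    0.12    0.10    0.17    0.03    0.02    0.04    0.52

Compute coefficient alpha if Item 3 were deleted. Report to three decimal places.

Remaining items: Item 1, Item 2, Item 4, Item 5, Item 6, Item 7 (k = 6).
sum of item variances = 2.59 + 1.96 + 2.10 + 1.14 + 0.74 + 0.52 = 9.05
total variance = 9.05 + 2 × 2.08 = 13.21
α (item deleted) = (6/5)·(1 − 9.05/13.21) = 0.378

coefficient alpha = 0.378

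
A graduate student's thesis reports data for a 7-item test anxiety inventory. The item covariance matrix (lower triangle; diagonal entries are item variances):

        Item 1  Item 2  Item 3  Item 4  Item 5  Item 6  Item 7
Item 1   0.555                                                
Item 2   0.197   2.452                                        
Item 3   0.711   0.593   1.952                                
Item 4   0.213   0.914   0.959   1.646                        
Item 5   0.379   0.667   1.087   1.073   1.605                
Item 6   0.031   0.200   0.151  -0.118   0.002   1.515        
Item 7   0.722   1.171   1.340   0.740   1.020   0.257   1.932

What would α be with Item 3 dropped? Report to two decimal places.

Remaining items: Item 1, Item 2, Item 4, Item 5, Item 6, Item 7 (k = 6).
Σσ²ᵢ = 0.555 + 2.452 + 1.646 + 1.605 + 1.515 + 1.932 = 9.705
σ²_T = 9.705 + 2 × 7.468 = 24.641
α (item deleted) = (6/5)·(1 − 9.705/24.641) = 0.73

α = 0.73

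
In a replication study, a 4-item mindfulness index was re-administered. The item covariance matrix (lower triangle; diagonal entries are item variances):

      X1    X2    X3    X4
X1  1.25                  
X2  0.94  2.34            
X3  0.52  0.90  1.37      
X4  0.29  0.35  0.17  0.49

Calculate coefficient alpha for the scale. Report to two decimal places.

α = 0.72

ΣVar(i) = 1.25 + 2.34 + 1.37 + 0.49 = 5.45
Sum of off-diagonal covariances = 3.17
total variance = 5.45 + 2 × 3.17 = 11.79
α = (k/(k−1))·(1 − ΣVar(i)/total variance) = (4/3)·(1 − 5.45/11.79) = 0.72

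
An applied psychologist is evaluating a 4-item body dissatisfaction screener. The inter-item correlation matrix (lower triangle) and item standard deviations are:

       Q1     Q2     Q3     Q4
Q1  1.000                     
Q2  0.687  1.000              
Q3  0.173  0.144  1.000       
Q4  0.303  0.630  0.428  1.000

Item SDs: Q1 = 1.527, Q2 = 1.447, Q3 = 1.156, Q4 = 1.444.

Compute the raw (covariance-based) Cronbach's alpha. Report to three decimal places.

Σσ²ᵢ = 1.527² + 1.447² + 1.156² + 1.444² = 7.8470
Covariances σ_ij = r_ij · s_i · s_j:
  σ(Q1,Q2) = 0.687 × 1.527 × 1.447 = 1.5180
  σ(Q1,Q3) = 0.173 × 1.527 × 1.156 = 0.3054
  σ(Q1,Q4) = 0.303 × 1.527 × 1.444 = 0.6681
  σ(Q2,Q3) = 0.144 × 1.447 × 1.156 = 0.2409
  σ(Q2,Q4) = 0.630 × 1.447 × 1.444 = 1.3164
  σ(Q3,Q4) = 0.428 × 1.156 × 1.444 = 0.7144
σ²_T = Σσ²ᵢ + 2·Σσ_ij = 7.8470 + 2 × 4.7632 = 17.3734
α = (4/3)·(1 − 7.8470/17.3734) = 0.731

α = 0.731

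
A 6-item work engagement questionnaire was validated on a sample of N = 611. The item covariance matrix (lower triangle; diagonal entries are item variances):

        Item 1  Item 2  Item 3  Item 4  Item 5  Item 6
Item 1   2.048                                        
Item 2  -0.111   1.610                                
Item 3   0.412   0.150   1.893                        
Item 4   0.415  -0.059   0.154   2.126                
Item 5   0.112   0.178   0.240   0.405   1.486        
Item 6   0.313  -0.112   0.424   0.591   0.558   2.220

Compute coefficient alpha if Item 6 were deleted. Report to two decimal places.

Remaining items: Item 1, Item 2, Item 3, Item 4, Item 5 (k = 5).
Σσᵢ² = 2.048 + 1.610 + 1.893 + 2.126 + 1.486 = 9.163
σ²_T = 9.163 + 2 × 1.896 = 12.955
α (item deleted) = (5/4)·(1 − 9.163/12.955) = 0.37

coefficient alpha = 0.37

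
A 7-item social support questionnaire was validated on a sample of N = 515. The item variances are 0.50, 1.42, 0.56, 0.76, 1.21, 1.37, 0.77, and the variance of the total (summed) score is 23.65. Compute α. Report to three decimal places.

Σσᵢ² = 0.50 + 1.42 + 0.56 + 0.76 + 1.21 + 1.37 + 0.77 = 6.59
α = (k/(k−1))·(1 − Σσᵢ²/σ²_total) = (7/6)·(1 − 6.59/23.65) = 0.842

α = 0.842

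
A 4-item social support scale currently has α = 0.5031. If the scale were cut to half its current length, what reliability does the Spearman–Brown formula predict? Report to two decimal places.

predicted reliability = 0.34

Length factor m = 1/2
α' = m·α / (1 − (1−m)·α)
   = 1/2 × 0.5031 / (1 − (1 − 1/2) × 0.5031)
   = 0.2515 / 0.7485 = 0.34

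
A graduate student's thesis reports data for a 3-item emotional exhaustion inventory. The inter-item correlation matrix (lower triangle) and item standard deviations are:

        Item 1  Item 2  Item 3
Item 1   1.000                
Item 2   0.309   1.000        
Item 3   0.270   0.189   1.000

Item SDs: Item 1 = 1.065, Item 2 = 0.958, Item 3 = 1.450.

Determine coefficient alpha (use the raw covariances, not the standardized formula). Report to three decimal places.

coefficient alpha = 0.486

Σσ²ᵢ = 1.065² + 0.958² + 1.450² = 4.1545
Covariances σ_ij = r_ij · s_i · s_j:
  σ(Item 1,Item 2) = 0.309 × 1.065 × 0.958 = 0.3153
  σ(Item 1,Item 3) = 0.270 × 1.065 × 1.450 = 0.4169
  σ(Item 2,Item 3) = 0.189 × 0.958 × 1.450 = 0.2625
σ²_T = Σσ²ᵢ + 2·Σσ_ij = 4.1545 + 2 × 0.9947 = 6.1439
α = (3/2)·(1 − 4.1545/6.1439) = 0.486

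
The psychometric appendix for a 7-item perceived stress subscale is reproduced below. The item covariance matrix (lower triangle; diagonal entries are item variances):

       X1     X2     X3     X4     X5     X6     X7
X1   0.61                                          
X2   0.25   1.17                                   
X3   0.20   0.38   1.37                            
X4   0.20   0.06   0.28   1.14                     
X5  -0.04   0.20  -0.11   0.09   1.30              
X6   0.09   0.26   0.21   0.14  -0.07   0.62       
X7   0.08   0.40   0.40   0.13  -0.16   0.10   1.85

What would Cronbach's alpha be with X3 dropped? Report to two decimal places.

Cronbach's alpha = 0.41

Remaining items: X1, X2, X4, X5, X6, X7 (k = 6).
Σσ²ᵢ = 0.61 + 1.17 + 1.14 + 1.30 + 0.62 + 1.85 = 6.69
total variance = 6.69 + 2 × 1.73 = 10.15
α (item deleted) = (6/5)·(1 − 6.69/10.15) = 0.41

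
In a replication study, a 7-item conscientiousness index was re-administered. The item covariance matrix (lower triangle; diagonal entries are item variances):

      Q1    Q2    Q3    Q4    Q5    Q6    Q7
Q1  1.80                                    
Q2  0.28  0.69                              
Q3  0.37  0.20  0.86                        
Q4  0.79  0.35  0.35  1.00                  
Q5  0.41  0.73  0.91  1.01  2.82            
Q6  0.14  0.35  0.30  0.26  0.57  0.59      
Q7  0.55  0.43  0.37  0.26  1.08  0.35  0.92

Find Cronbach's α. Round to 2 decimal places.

Cronbach's α = 0.82

Σσᵢ² = 1.80 + 0.69 + 0.86 + 1.00 + 2.82 + 0.59 + 0.92 = 8.68
Sum of off-diagonal covariances = 10.06
Var(T) = 8.68 + 2 × 10.06 = 28.80
α = (k/(k−1))·(1 − Σσᵢ²/Var(T)) = (7/6)·(1 − 8.68/28.80) = 0.82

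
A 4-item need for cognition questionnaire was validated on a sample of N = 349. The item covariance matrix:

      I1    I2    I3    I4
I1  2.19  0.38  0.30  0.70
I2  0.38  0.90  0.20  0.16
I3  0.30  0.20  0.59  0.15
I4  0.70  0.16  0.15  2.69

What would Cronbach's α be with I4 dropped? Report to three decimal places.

Remaining items: I1, I2, I3 (k = 3).
sum of item variances = 2.19 + 0.90 + 0.59 = 3.68
Var(T) = 3.68 + 2 × 0.88 = 5.44
α (item deleted) = (3/2)·(1 − 3.68/5.44) = 0.485

α = 0.485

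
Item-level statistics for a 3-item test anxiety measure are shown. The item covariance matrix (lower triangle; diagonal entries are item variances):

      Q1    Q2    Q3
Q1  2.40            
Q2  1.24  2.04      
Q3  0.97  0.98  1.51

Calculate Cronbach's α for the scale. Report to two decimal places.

α = 0.78

Σσᵢ² = 2.40 + 2.04 + 1.51 = 5.95
Sum of off-diagonal covariances = 3.19
Var(T) = 5.95 + 2 × 3.19 = 12.33
α = (k/(k−1))·(1 − Σσᵢ²/Var(T)) = (3/2)·(1 − 5.95/12.33) = 0.78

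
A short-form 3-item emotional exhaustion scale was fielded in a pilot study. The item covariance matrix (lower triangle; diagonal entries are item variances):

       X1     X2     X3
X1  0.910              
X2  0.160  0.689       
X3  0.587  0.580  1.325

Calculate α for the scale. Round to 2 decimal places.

α = 0.71

ΣVar(i) = 0.910 + 0.689 + 1.325 = 2.924
Sum of off-diagonal covariances = 1.327
σ²_total = 2.924 + 2 × 1.327 = 5.578
α = (k/(k−1))·(1 − ΣVar(i)/σ²_total) = (3/2)·(1 − 2.924/5.578) = 0.71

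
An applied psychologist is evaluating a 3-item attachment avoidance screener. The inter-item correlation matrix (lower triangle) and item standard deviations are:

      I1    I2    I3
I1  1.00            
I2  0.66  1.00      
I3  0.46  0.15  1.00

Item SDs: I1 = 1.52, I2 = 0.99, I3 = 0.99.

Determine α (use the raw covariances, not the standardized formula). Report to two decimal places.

α = 0.69

Σσ²ᵢ = 1.52² + 0.99² + 0.99² = 4.2706
Covariances σ_ij = r_ij · s_i · s_j:
  σ(I1,I2) = 0.66 × 1.52 × 0.99 = 0.9932
  σ(I1,I3) = 0.46 × 1.52 × 0.99 = 0.6922
  σ(I2,I3) = 0.15 × 0.99 × 0.99 = 0.1470
σ²_T = Σσ²ᵢ + 2·Σσ_ij = 4.2706 + 2 × 1.8324 = 7.9354
α = (3/2)·(1 − 4.2706/7.9354) = 0.69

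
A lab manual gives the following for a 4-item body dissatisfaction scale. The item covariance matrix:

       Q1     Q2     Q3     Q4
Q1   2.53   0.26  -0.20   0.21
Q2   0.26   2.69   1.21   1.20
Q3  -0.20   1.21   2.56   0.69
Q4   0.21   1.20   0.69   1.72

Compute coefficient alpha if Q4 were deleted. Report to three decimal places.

Remaining items: Q1, Q2, Q3 (k = 3).
Σσ²ᵢ = 2.53 + 2.69 + 2.56 = 7.78
σ²_T = 7.78 + 2 × 1.27 = 10.32
α (item deleted) = (3/2)·(1 − 7.78/10.32) = 0.369

α = 0.369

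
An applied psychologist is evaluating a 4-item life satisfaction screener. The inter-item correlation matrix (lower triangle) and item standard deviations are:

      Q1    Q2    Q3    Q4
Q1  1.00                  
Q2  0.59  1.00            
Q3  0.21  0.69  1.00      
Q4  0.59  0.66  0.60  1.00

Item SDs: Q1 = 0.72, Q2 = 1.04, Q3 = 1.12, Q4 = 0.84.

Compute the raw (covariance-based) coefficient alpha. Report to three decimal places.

α = 0.828

Σσ²ᵢ = 0.72² + 1.04² + 1.12² + 0.84² = 3.5600
Covariances σ_ij = r_ij · s_i · s_j:
  σ(Q1,Q2) = 0.59 × 0.72 × 1.04 = 0.4418
  σ(Q1,Q3) = 0.21 × 0.72 × 1.12 = 0.1693
  σ(Q1,Q4) = 0.59 × 0.72 × 0.84 = 0.3568
  σ(Q2,Q3) = 0.69 × 1.04 × 1.12 = 0.8037
  σ(Q2,Q4) = 0.66 × 1.04 × 0.84 = 0.5766
  σ(Q3,Q4) = 0.60 × 1.12 × 0.84 = 0.5645
σ²_T = Σσ²ᵢ + 2·Σσ_ij = 3.5600 + 2 × 2.9127 = 9.3854
α = (4/3)·(1 − 3.5600/9.3854) = 0.828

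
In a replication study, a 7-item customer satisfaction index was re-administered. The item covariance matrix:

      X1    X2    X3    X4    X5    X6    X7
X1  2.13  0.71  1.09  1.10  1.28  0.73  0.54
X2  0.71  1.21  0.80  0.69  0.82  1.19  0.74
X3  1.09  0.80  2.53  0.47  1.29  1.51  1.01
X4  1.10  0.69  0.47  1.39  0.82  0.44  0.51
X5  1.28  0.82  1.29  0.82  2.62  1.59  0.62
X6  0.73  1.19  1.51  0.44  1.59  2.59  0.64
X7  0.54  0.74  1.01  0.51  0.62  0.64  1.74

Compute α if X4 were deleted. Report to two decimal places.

α = 0.83

Remaining items: X1, X2, X3, X5, X6, X7 (k = 6).
sum of item variances = 2.13 + 1.21 + 2.53 + 2.62 + 2.59 + 1.74 = 12.82
Var(T) = 12.82 + 2 × 14.56 = 41.94
α (item deleted) = (6/5)·(1 − 12.82/41.94) = 0.83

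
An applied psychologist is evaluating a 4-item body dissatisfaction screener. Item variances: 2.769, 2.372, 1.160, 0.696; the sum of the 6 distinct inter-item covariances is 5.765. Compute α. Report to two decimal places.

ΣVar(i) = 2.769 + 2.372 + 1.160 + 0.696 = 6.997
Sum of distinct covariances = 5.765
Var(T) = ΣVar(i) + 2·Σcov = 6.997 + 2 × 5.765 = 18.527
α = (4/3)·(1 − 6.997/18.527) = 0.83

α = 0.83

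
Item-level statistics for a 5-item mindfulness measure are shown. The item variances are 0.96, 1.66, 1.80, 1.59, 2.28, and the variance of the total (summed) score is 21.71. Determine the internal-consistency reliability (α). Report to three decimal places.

α = 0.773

Σσᵢ² = 0.96 + 1.66 + 1.80 + 1.59 + 2.28 = 8.29
α = (k/(k−1))·(1 − Σσᵢ²/total variance) = (5/4)·(1 − 8.29/21.71) = 0.773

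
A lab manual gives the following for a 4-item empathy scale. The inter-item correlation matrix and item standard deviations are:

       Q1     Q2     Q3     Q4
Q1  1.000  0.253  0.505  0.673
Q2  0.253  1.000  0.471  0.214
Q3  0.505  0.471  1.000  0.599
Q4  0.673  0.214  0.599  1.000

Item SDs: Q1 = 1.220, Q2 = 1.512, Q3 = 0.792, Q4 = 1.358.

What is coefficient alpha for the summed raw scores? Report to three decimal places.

Σσ²ᵢ = 1.220² + 1.512² + 0.792² + 1.358² = 6.2460
Covariances σ_ij = r_ij · s_i · s_j:
  σ(Q1,Q2) = 0.253 × 1.220 × 1.512 = 0.4667
  σ(Q1,Q3) = 0.505 × 1.220 × 0.792 = 0.4880
  σ(Q1,Q4) = 0.673 × 1.220 × 1.358 = 1.1150
  σ(Q2,Q3) = 0.471 × 1.512 × 0.792 = 0.5640
  σ(Q2,Q4) = 0.214 × 1.512 × 1.358 = 0.4394
  σ(Q3,Q4) = 0.599 × 0.792 × 1.358 = 0.6442
σ²_T = Σσ²ᵢ + 2·Σσ_ij = 6.2460 + 2 × 3.7173 = 13.6806
α = (4/3)·(1 − 6.2460/13.6806) = 0.725

coefficient alpha = 0.725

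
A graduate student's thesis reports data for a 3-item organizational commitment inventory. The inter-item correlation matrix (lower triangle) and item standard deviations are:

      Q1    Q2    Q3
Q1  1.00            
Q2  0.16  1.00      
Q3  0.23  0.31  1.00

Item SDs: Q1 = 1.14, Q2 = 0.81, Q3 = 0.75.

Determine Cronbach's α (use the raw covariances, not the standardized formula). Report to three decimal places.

α = 0.446

Σσ²ᵢ = 1.14² + 0.81² + 0.75² = 2.5182
Covariances σ_ij = r_ij · s_i · s_j:
  σ(Q1,Q2) = 0.16 × 1.14 × 0.81 = 0.1477
  σ(Q1,Q3) = 0.23 × 1.14 × 0.75 = 0.1966
  σ(Q2,Q3) = 0.31 × 0.81 × 0.75 = 0.1883
σ²_T = Σσ²ᵢ + 2·Σσ_ij = 2.5182 + 2 × 0.5326 = 3.5834
α = (3/2)·(1 − 2.5182/3.5834) = 0.446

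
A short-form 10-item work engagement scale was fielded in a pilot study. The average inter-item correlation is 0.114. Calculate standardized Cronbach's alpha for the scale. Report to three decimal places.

standardized Cronbach's alpha = 0.563

Standardized α = k·r̄ / (1 + (k−1)·r̄) = 10 × 0.114 / (1 + 9 × 0.114)
  = 1.1400 / 2.0260 = 0.563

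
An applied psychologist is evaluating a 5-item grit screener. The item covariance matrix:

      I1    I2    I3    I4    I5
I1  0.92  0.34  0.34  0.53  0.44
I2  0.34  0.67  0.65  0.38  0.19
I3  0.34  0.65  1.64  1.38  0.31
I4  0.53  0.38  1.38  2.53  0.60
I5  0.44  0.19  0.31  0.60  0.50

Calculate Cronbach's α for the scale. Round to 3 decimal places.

Cronbach's α = 0.778

Σσ²ᵢ = 0.92 + 0.67 + 1.64 + 2.53 + 0.50 = 6.26
Σ_{i<j} σ_ij = 5.16
σ²_T = 6.26 + 2 × 5.16 = 16.58
α = (k/(k−1))·(1 − Σσ²ᵢ/σ²_T) = (5/4)·(1 − 6.26/16.58) = 0.778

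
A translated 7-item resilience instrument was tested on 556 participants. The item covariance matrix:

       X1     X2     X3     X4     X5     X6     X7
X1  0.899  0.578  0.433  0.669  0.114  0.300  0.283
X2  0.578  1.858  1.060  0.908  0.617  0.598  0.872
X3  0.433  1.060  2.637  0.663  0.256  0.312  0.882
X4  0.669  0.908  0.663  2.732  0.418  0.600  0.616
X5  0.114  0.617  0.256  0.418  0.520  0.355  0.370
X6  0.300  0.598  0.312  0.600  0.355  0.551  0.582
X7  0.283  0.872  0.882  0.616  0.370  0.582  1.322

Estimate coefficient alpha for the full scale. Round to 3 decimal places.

α = 0.800

ΣVar(i) = 0.899 + 1.858 + 2.637 + 2.732 + 0.520 + 0.551 + 1.322 = 10.519
Sum of off-diagonal covariances = 11.486
σ²_total = 10.519 + 2 × 11.486 = 33.491
α = (k/(k−1))·(1 − ΣVar(i)/σ²_total) = (7/6)·(1 − 10.519/33.491) = 0.800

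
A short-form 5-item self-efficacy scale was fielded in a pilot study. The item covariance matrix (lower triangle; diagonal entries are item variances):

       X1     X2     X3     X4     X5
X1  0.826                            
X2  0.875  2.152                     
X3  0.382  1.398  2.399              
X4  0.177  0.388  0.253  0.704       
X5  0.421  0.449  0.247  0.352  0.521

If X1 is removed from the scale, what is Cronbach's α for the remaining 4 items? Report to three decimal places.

Remaining items: X2, X3, X4, X5 (k = 4).
Σσᵢ² = 2.152 + 2.399 + 0.704 + 0.521 = 5.776
Var(T) = 5.776 + 2 × 3.087 = 11.950
α (item deleted) = (4/3)·(1 − 5.776/11.950) = 0.689

Cronbach's α = 0.689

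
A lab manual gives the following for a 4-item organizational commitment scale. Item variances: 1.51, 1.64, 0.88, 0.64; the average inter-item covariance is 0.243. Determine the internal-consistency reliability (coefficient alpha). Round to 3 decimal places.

α = 0.513

Σσᵢ² = 1.51 + 1.64 + 0.88 + 0.64 = 4.67
Sum of the 6 distinct covariances = 6 × 0.243 = 1.458
σ²_T = Σσᵢ² + 2·Σcov = 4.67 + 2 × 1.458 = 7.586
α = (4/3)·(1 − 4.67/7.586) = 0.513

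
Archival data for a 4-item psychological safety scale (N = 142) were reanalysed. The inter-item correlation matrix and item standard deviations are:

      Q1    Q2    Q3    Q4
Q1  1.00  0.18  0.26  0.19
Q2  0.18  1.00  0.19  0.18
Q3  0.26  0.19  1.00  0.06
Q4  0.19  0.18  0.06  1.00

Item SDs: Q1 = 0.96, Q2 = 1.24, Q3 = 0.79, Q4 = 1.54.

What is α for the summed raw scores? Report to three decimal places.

Σσ²ᵢ = 0.96² + 1.24² + 0.79² + 1.54² = 5.4549
Covariances σ_ij = r_ij · s_i · s_j:
  σ(Q1,Q2) = 0.18 × 0.96 × 1.24 = 0.2143
  σ(Q1,Q3) = 0.26 × 0.96 × 0.79 = 0.1972
  σ(Q1,Q4) = 0.19 × 0.96 × 1.54 = 0.2809
  σ(Q2,Q3) = 0.19 × 1.24 × 0.79 = 0.1861
  σ(Q2,Q4) = 0.18 × 1.24 × 1.54 = 0.3437
  σ(Q3,Q4) = 0.06 × 0.79 × 1.54 = 0.0730
σ²_T = Σσ²ᵢ + 2·Σσ_ij = 5.4549 + 2 × 1.2952 = 8.0453
α = (4/3)·(1 − 5.4549/8.0453) = 0.429

α = 0.429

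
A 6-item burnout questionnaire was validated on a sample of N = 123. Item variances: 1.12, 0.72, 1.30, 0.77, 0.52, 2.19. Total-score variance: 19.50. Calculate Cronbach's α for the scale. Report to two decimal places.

α = 0.79

Σσ²ᵢ = 1.12 + 0.72 + 1.30 + 0.77 + 0.52 + 2.19 = 6.62
α = (k/(k−1))·(1 − Σσ²ᵢ/σ²_T) = (6/5)·(1 − 6.62/19.50) = 0.79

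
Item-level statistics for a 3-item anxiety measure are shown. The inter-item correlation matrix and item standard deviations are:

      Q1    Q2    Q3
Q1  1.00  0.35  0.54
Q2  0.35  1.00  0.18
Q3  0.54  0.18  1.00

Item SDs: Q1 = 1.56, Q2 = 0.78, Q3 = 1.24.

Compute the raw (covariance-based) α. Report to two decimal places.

α = 0.63

Σσ²ᵢ = 1.56² + 0.78² + 1.24² = 4.5796
Covariances σ_ij = r_ij · s_i · s_j:
  σ(Q1,Q2) = 0.35 × 1.56 × 0.78 = 0.4259
  σ(Q1,Q3) = 0.54 × 1.56 × 1.24 = 1.0446
  σ(Q2,Q3) = 0.18 × 0.78 × 1.24 = 0.1741
σ²_T = Σσ²ᵢ + 2·Σσ_ij = 4.5796 + 2 × 1.6446 = 7.8688
α = (3/2)·(1 − 4.5796/7.8688) = 0.63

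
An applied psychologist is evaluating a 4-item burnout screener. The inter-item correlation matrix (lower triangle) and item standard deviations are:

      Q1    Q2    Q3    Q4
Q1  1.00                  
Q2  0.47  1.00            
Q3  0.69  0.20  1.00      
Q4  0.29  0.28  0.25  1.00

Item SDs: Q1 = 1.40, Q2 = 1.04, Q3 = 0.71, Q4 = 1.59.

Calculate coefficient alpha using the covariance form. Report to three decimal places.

Σσ²ᵢ = 1.40² + 1.04² + 0.71² + 1.59² = 6.0738
Covariances σ_ij = r_ij · s_i · s_j:
  σ(Q1,Q2) = 0.47 × 1.40 × 1.04 = 0.6843
  σ(Q1,Q3) = 0.69 × 1.40 × 0.71 = 0.6859
  σ(Q1,Q4) = 0.29 × 1.40 × 1.59 = 0.6455
  σ(Q2,Q3) = 0.20 × 1.04 × 0.71 = 0.1477
  σ(Q2,Q4) = 0.28 × 1.04 × 1.59 = 0.4630
  σ(Q3,Q4) = 0.25 × 0.71 × 1.59 = 0.2822
σ²_T = Σσ²ᵢ + 2·Σσ_ij = 6.0738 + 2 × 2.9086 = 11.8910
α = (4/3)·(1 − 6.0738/11.8910) = 0.652

α = 0.652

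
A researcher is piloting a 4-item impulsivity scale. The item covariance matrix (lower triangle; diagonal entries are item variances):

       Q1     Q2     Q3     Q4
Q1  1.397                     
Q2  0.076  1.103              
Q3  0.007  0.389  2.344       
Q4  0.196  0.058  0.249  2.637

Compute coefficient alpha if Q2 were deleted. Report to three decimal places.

α = 0.186

Remaining items: Q1, Q3, Q4 (k = 3).
sum of item variances = 1.397 + 2.344 + 2.637 = 6.378
total variance = 6.378 + 2 × 0.452 = 7.282
α (item deleted) = (3/2)·(1 − 6.378/7.282) = 0.186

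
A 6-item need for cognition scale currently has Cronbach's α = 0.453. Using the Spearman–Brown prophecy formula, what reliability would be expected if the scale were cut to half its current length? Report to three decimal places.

predicted reliability = 0.293

Length factor m = 1/2
α' = m·α / (1 − (1−m)·α)
   = 1/2 × 0.453 / (1 − (1 − 1/2) × 0.453)
   = 0.2265 / 0.7735 = 0.293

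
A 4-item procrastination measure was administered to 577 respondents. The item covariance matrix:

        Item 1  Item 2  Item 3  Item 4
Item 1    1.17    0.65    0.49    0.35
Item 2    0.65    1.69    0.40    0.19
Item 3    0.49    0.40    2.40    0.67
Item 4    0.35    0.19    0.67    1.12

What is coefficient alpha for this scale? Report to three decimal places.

ΣVar(i) = 1.17 + 1.69 + 2.40 + 1.12 = 6.38
Σ_{i<j} σ_ij = 2.75
Var(T) = 6.38 + 2 × 2.75 = 11.88
α = (k/(k−1))·(1 − ΣVar(i)/Var(T)) = (4/3)·(1 − 6.38/11.88) = 0.617

coefficient alpha = 0.617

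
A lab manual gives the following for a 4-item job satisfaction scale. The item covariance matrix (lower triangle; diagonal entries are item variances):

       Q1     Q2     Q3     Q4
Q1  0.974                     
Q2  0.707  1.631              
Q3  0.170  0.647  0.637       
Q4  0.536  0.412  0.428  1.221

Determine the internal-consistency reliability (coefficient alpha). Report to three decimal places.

ΣVar(i) = 0.974 + 1.631 + 0.637 + 1.221 = 4.463
Sum of off-diagonal covariances = 2.900
σ²_total = 4.463 + 2 × 2.900 = 10.263
α = (k/(k−1))·(1 − ΣVar(i)/σ²_total) = (4/3)·(1 − 4.463/10.263) = 0.754

α = 0.754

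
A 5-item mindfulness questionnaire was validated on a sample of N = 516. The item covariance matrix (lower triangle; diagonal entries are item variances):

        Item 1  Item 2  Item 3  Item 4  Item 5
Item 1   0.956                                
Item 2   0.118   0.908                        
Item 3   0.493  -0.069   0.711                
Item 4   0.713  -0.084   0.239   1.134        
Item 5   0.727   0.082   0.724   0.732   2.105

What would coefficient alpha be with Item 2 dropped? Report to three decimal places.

Remaining items: Item 1, Item 3, Item 4, Item 5 (k = 4).
sum of item variances = 0.956 + 0.711 + 1.134 + 2.105 = 4.906
total variance = 4.906 + 2 × 3.628 = 12.162
α (item deleted) = (4/3)·(1 − 4.906/12.162) = 0.795

α = 0.795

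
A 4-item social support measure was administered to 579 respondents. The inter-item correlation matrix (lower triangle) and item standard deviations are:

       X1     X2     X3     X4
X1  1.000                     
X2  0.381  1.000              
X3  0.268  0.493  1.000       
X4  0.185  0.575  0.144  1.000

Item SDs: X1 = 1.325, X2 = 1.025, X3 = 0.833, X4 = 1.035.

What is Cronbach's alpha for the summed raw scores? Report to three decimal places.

Σσ²ᵢ = 1.325² + 1.025² + 0.833² + 1.035² = 4.5714
Covariances σ_ij = r_ij · s_i · s_j:
  σ(X1,X2) = 0.381 × 1.325 × 1.025 = 0.5174
  σ(X1,X3) = 0.268 × 1.325 × 0.833 = 0.2958
  σ(X1,X4) = 0.185 × 1.325 × 1.035 = 0.2537
  σ(X2,X3) = 0.493 × 1.025 × 0.833 = 0.4209
  σ(X2,X4) = 0.575 × 1.025 × 1.035 = 0.6100
  σ(X3,X4) = 0.144 × 0.833 × 1.035 = 0.1242
σ²_T = Σσ²ᵢ + 2·Σσ_ij = 4.5714 + 2 × 2.2220 = 9.0154
α = (4/3)·(1 − 4.5714/9.0154) = 0.657

α = 0.657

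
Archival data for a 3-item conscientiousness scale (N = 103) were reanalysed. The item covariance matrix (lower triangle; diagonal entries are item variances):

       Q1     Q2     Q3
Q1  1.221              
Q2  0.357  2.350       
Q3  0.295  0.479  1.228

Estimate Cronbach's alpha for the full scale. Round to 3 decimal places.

Σσ²ᵢ = 1.221 + 2.350 + 1.228 = 4.799
Sum of the distinct covariances = 1.131
total variance = 4.799 + 2 × 1.131 = 7.061
α = (k/(k−1))·(1 − Σσ²ᵢ/total variance) = (3/2)·(1 − 4.799/7.061) = 0.481

Cronbach's alpha = 0.481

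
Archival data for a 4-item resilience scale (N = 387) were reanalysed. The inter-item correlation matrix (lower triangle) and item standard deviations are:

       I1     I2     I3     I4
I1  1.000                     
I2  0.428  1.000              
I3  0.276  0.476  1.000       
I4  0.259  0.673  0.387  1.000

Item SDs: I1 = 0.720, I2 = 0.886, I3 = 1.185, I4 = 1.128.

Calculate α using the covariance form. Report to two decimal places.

Σσ²ᵢ = 0.720² + 0.886² + 1.185² + 1.128² = 3.9800
Covariances σ_ij = r_ij · s_i · s_j:
  σ(I1,I2) = 0.428 × 0.720 × 0.886 = 0.2730
  σ(I1,I3) = 0.276 × 0.720 × 1.185 = 0.2355
  σ(I1,I4) = 0.259 × 0.720 × 1.128 = 0.2103
  σ(I2,I3) = 0.476 × 0.886 × 1.185 = 0.4998
  σ(I2,I4) = 0.673 × 0.886 × 1.128 = 0.6726
  σ(I3,I4) = 0.387 × 1.185 × 1.128 = 0.5173
σ²_T = Σσ²ᵢ + 2·Σσ_ij = 3.9800 + 2 × 2.4085 = 8.7970
α = (4/3)·(1 − 3.9800/8.7970) = 0.73

α = 0.73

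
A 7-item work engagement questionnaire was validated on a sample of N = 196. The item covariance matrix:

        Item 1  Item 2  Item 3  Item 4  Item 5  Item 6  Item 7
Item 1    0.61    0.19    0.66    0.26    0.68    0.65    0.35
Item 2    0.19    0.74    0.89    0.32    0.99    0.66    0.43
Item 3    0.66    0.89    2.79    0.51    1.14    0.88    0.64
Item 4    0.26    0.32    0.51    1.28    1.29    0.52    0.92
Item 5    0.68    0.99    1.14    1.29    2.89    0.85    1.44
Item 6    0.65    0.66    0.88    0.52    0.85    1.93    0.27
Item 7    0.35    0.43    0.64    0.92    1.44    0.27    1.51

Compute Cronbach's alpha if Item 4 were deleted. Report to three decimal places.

Cronbach's alpha = 0.806

Remaining items: Item 1, Item 2, Item 3, Item 5, Item 6, Item 7 (k = 6).
Σσ²ᵢ = 0.61 + 0.74 + 2.79 + 2.89 + 1.93 + 1.51 = 10.47
σ²_total = 10.47 + 2 × 10.72 = 31.91
α (item deleted) = (6/5)·(1 − 10.47/31.91) = 0.806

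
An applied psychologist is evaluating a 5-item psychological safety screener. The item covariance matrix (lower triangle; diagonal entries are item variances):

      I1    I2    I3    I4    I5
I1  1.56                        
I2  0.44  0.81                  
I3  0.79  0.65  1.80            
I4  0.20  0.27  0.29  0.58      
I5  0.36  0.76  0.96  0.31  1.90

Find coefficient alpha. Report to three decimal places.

Σσᵢ² = 1.56 + 0.81 + 1.80 + 0.58 + 1.90 = 6.65
Sum of off-diagonal covariances = 5.03
Var(T) = 6.65 + 2 × 5.03 = 16.71
α = (k/(k−1))·(1 − Σσᵢ²/Var(T)) = (5/4)·(1 − 6.65/16.71) = 0.753

α = 0.753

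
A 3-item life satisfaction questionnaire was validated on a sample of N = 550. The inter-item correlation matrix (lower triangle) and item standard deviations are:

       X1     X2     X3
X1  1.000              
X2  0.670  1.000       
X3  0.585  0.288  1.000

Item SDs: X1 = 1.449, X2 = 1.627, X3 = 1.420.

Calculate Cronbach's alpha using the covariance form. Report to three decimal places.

Cronbach's alpha = 0.757

Σσ²ᵢ = 1.449² + 1.627² + 1.420² = 6.7631
Covariances σ_ij = r_ij · s_i · s_j:
  σ(X1,X2) = 0.670 × 1.449 × 1.627 = 1.5795
  σ(X1,X3) = 0.585 × 1.449 × 1.420 = 1.2037
  σ(X2,X3) = 0.288 × 1.627 × 1.420 = 0.6654
σ²_T = Σσ²ᵢ + 2·Σσ_ij = 6.7631 + 2 × 3.4486 = 13.6603
α = (3/2)·(1 − 6.7631/13.6603) = 0.757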